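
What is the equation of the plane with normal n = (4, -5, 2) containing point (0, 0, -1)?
d = n·P = (4)(0) + (-5)(0) + (2)(-1) = -2
Plane: 4x - 5y + 2z = -2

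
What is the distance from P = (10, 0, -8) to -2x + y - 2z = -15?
d = |(-2)(10) + 1(0) + (-2)(-8) - (-15)| / √((-2)² + 1² + (-2)²) = 11/√9 = 3.667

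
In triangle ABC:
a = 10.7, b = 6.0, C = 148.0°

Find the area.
Using A = ½ab·sin(C):
A = ½·10.7·6.0·sin(148.0°) = ½·64.2·0.529919 = 17.01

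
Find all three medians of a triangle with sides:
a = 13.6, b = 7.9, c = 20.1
Using m_x = ½√(2y² + 2z² - x²):
m_a = ½√(2·7.9² + 2·20.1² - 13.6²) = ½√747.88 = 13.67
m_b = ½√(2·13.6² + 2·20.1² - 7.9²) = ½√1115.53 = 16.7
m_c = ½√(2·13.6² + 2·7.9² - 20.1²) = ½√90.73 = 4.763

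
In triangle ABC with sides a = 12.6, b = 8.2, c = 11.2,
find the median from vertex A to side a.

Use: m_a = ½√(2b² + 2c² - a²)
m_a = ½√(2·8.2² + 2·11.2² - 12.6²)
m_a = ½√(134.48 + 250.88 - 158.76) = ½√226.6 = 7.527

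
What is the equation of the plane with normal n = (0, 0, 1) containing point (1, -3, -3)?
d = n·P = (0)(1) + (0)(-3) + (1)(-3) = -3
Plane: z = -3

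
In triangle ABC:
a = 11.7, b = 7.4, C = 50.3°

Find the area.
Using A = ½ab·sin(C):
A = ½·11.7·7.4·sin(50.3°) = ½·86.58·0.769400 = 33.31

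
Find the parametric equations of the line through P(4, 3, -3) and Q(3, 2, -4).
Direction vector d = Q - P = (-1, -1, -1)
x = 4 - t, y = 3 - t, z = -3 - t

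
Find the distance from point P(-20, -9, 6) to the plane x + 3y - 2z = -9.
d = |1(-20) + 3(-9) + (-2)(6) - (-9)| / √(1² + 3² + (-2)²) = 50/√14 = 13.36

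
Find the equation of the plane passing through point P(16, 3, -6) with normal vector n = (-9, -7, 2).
d = n·P = (-9)(16) + (-7)(3) + (2)(-6) = -177
Plane: -9x - 7y + 2z = -177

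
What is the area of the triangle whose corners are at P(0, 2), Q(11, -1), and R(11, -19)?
Using the coordinate formula: Area = (1/2)|x₁(y₂-y₃) + x₂(y₃-y₁) + x₃(y₁-y₂)|
Area = (1/2)|0((-1)-(-19)) + 11((-19)-2) + 11(2-(-1))|
Area = (1/2)|0*18 + 11*(-21) + 11*3|
Area = (1/2)|0 + (-231) + 33|
Area = (1/2)*198 = 99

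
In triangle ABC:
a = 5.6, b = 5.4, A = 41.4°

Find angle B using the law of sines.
sin(B)/b = sin(A)/a
sin(B) = b·sin(A)/a = 5.4·sin(41.4°)/5.6 = 0.637694
B = arcsin(0.637694) = 39.62°  (b ≤ a, so B ≤ A and the acute solution is unique)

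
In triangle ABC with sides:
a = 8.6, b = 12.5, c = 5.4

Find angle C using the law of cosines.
cos(C) = (a² + b² - c²)/(2ab)
cos(C) = (8.6² + 12.5² - 5.4²)/(2·8.6·12.5) = 201.05/215 = 0.935116
C = arccos(0.935116) = 20.75°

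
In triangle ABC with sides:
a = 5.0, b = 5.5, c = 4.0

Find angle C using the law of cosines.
cos(C) = (a² + b² - c²)/(2ab)
cos(C) = (5.0² + 5.5² - 4.0²)/(2·5.0·5.5) = 39.25/55 = 0.713636
C = arccos(0.713636) = 44.47°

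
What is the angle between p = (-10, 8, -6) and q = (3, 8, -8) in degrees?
p·q = 82, |p|² = 200, |q|² = 137
cos θ = 82/√27400 ≈ 0.4954
θ ≈ 60.31°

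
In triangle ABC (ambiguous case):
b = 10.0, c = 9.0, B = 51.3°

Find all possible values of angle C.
sin(C)/c = sin(B)/b  →  sin(C) = c·sin(B)/b = 9.0·sin(51.3°)/10.0 = 0.702387
C₁ = arcsin(0.702387) = 44.62°,  C₂ = 180° - C₁ = 135.38°
Check C₂: A = 180° - 51.3° - 135.38° = -6.68° ≤ 0, rejected
C = 44.62° (one solution)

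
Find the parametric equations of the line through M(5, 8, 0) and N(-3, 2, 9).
Direction vector d = N - M = (-8, -6, 9)
x = 5 - 8t, y = 8 - 6t, z = 0 + 9t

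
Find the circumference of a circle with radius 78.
Circumference = 2 * pi * r
Circumference = 2 * pi * 78
Circumference = 490.09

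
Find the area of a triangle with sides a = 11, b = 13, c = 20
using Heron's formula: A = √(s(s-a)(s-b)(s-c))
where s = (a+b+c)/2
s = (11+13+20)/2 = 22
A = √(22·11·9·2) = √4356 = 66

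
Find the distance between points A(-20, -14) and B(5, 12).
Using the distance formula: d = sqrt((x₂-x₁)² + (y₂-y₁)²)
dx = 5 - (-20) = 25
dy = 12 - (-14) = 26
d = sqrt(25² + 26²) = sqrt(625 + 676) = sqrt(1301) = 36.07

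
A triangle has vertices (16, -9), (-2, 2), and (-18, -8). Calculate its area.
Using the coordinate formula: Area = (1/2)|x₁(y₂-y₃) + x₂(y₃-y₁) + x₃(y₁-y₂)|
Area = (1/2)|16(2-(-8)) + (-2)((-8)-(-9)) + (-18)((-9)-2)|
Area = (1/2)|16*10 + (-2)*1 + (-18)*(-11)|
Area = (1/2)|160 + (-2) + 198|
Area = (1/2)*356 = 178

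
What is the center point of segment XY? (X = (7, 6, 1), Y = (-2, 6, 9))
Midpoint = ((7-2)/2, (6+6)/2, (1+9)/2) = (2.5, 6, 5)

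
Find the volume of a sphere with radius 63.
Volume = (4/3) * pi * r³
Volume = (4/3) * pi * 63³
Volume = (4/3) * pi * 250047
Volume = 1047394.42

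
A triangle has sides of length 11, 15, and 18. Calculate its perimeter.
Perimeter = sum of all sides
Perimeter = 11 + 15 + 18
Perimeter = 44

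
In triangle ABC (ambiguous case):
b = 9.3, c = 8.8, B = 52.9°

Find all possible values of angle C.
sin(C)/c = sin(B)/b  →  sin(C) = c·sin(B)/b = 8.8·sin(52.9°)/9.3 = 0.754703
C₁ = arcsin(0.754703) = 49°,  C₂ = 180° - C₁ = 131°
Check C₂: A = 180° - 52.9° - 131° = -3.9° ≤ 0, rejected
C = 49° (one solution)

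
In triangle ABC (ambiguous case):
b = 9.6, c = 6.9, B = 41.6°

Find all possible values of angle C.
sin(C)/c = sin(B)/b  →  sin(C) = c·sin(B)/b = 6.9·sin(41.6°)/9.6 = 0.477197
C₁ = arcsin(0.477197) = 28.5°,  C₂ = 180° - C₁ = 151.5°
Check C₂: A = 180° - 41.6° - 151.5° = -13.1° ≤ 0, rejected
C = 28.5° (one solution)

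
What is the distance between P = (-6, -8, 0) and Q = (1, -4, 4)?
d = √[(7)² + (4)² + (4)²] = √81 = 9.0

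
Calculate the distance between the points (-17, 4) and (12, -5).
Using the distance formula: d = sqrt((x₂-x₁)² + (y₂-y₁)²)
dx = 12 - (-17) = 29
dy = (-5) - 4 = -9
d = sqrt(29² + (-9)²) = sqrt(841 + 81) = sqrt(922) = 30.36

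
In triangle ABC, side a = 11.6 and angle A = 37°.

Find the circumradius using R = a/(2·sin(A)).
R = a/(2·sin(A)) = 11.6/(2·sin(37°))
R = 11.6/(2·0.601815) = 11.6/1.203630 = 9.638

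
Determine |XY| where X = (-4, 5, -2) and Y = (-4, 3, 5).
d = √[(0)² + (-2)² + (7)²] = √53 = 7.28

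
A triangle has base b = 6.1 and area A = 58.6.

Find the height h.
A = ½bh  →  h = 2A/b
h = 2·58.6/6.1 = 19.21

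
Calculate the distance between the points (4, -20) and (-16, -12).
Using the distance formula: d = sqrt((x₂-x₁)² + (y₂-y₁)²)
dx = (-16) - 4 = -20
dy = (-12) - (-20) = 8
d = sqrt((-20)² + 8²) = sqrt(400 + 64) = sqrt(464) = 21.54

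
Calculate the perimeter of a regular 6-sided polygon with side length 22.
Perimeter = number of sides * side length
Perimeter = 6 * 22
Perimeter = 132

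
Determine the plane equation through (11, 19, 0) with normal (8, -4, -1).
d = n·P = (8)(11) + (-4)(19) + (-1)(0) = 12
Plane: 8x - 4y - z = 12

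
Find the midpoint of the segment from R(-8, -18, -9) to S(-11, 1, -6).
Midpoint = ((-8-11)/2, (-18+1)/2, (-9-6)/2) = (-9.5, -8.5, -7.5)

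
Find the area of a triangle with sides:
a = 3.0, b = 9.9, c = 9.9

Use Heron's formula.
s = (a+b+c)/2 = (3.0+9.9+9.9)/2 = 11.4
A = √(s(s-a)(s-b)(s-c)) = √(11.4·8.4·1.5·1.5)
A = √215.46 = 14.68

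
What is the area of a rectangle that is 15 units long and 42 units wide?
Area = length * width
Area = 15 * 42
Area = 630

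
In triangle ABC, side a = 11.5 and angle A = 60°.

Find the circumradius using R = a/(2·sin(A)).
R = a/(2·sin(A)) = 11.5/(2·sin(60°))
R = 11.5/(2·0.866025) = 11.5/1.732051 = 6.64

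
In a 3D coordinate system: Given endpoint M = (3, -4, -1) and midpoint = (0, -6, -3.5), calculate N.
N = (2×0 - 3, 2×(-6) - (-4), 2×(-3.5) - (-1)) = (-3, -8, -6)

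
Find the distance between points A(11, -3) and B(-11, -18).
Using the distance formula: d = sqrt((x₂-x₁)² + (y₂-y₁)²)
dx = (-11) - 11 = -22
dy = (-18) - (-3) = -15
d = sqrt((-22)² + (-15)²) = sqrt(484 + 225) = sqrt(709) = 26.63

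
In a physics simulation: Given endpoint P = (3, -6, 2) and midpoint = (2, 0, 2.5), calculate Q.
Q = (2×2 - 3, 2×0 - (-6), 2×2.5 - 2) = (1, 6, 3)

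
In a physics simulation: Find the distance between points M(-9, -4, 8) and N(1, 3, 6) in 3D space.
d = √[(10)² + (7)² + (-2)²] = √153 = 12.37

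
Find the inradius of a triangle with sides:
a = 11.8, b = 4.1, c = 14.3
s = (a+b+c)/2 = (11.8+4.1+14.3)/2 = 15.1
Area = √(s(s-a)(s-b)(s-c)) = √(15.1·3.3·11·0.8) = 20.9405
r = Area/s = 20.9405/15.1 = 1.387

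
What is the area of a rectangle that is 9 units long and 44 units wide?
Area = length * width
Area = 9 * 44
Area = 396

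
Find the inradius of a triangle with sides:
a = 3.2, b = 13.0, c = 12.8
s = (a+b+c)/2 = (3.2+13.0+12.8)/2 = 14.5
Area = √(s(s-a)(s-b)(s-c)) = √(14.5·11.3·1.5·1.7) = 20.4406
r = Area/s = 20.4406/14.5 = 1.41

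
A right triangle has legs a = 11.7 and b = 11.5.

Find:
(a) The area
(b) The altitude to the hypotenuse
(a) Area = ½ab = ½·11.7·11.5 = 67.275
(b) Hypotenuse c = √(11.7² + 11.5²) = √269.14 = 16.4055
    Area = ½·c·h_c  →  h_c = 2·Area/c = 2·67.275/16.4055 = 8.202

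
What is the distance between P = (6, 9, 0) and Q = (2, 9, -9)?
d = √[(-4)² + (0)² + (-9)²] = √97 = 9.849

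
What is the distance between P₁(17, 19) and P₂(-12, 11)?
Using the distance formula: d = sqrt((x₂-x₁)² + (y₂-y₁)²)
dx = (-12) - 17 = -29
dy = 11 - 19 = -8
d = sqrt((-29)² + (-8)²) = sqrt(841 + 64) = sqrt(905) = 30.08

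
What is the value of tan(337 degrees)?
tan(337 degrees) = -0.4245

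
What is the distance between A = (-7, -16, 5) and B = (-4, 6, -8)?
d = √[(3)² + (22)² + (-13)²] = √662 = 25.73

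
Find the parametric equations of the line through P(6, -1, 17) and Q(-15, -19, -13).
Direction vector d = Q - P = (-21, -18, -30)
x = 6 - 21t, y = -1 - 18t, z = 17 - 30t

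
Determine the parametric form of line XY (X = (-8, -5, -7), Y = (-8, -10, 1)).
Direction vector d = Y - X = (0, -5, 8)
x = -8, y = -5 - 5t, z = -7 + 8t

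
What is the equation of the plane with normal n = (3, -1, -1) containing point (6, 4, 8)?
d = n·P = (3)(6) + (-1)(4) + (-1)(8) = 6
Plane: 3x - y - z = 6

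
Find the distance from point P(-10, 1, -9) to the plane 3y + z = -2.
d = |0(-10) + 3(1) + 1(-9) - (-2)| / √(0² + 3² + 1²) = 4/√10 = 1.265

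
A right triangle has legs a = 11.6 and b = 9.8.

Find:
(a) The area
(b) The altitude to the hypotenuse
(a) Area = ½ab = ½·11.6·9.8 = 56.84
(b) Hypotenuse c = √(11.6² + 9.8²) = √230.6 = 15.1855
    Area = ½·c·h_c  →  h_c = 2·Area/c = 2·56.84/15.1855 = 7.486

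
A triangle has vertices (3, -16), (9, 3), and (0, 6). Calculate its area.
Using the coordinate formula: Area = (1/2)|x₁(y₂-y₃) + x₂(y₃-y₁) + x₃(y₁-y₂)|
Area = (1/2)|3(3-6) + 9(6-(-16)) + 0((-16)-3)|
Area = (1/2)|3*(-3) + 9*22 + 0*(-19)|
Area = (1/2)|(-9) + 198 + 0|
Area = (1/2)*189 = 94.50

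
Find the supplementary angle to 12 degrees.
Supplementary angles sum to 180 degrees.
Other angle = 180 - 12
Other angle = 168 degrees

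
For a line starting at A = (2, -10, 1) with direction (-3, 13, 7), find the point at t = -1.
P(-1) = (2 + (-3)(-1), -10 + 13(-1), 1 + 7(-1)) = (5, -23, -6)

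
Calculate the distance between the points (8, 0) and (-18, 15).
Using the distance formula: d = sqrt((x₂-x₁)² + (y₂-y₁)²)
dx = (-18) - 8 = -26
dy = 15 - 0 = 15
d = sqrt((-26)² + 15²) = sqrt(676 + 225) = sqrt(901) = 30.02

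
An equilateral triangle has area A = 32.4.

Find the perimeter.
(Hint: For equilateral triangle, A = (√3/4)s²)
A = (√3/4)s²  →  s² = 4A/√3 = 4·32.4/√3 = 74.8246
s = 8.65012
Perimeter = 3s = 25.95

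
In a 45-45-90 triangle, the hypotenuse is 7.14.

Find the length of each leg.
In a 45-45-90 triangle, hypotenuse = leg·√2  →  leg = hypotenuse/√2
leg = 7.14/√2 = 5.049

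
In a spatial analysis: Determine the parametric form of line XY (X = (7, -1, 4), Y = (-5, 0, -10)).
Direction vector d = Y - X = (-12, 1, -14)
x = 7 - 12t, y = -1 + t, z = 4 - 14t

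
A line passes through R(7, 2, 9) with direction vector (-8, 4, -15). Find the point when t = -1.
P(-1) = (7 + (-8)(-1), 2 + 4(-1), 9 + (-15)(-1)) = (15, -2, 24)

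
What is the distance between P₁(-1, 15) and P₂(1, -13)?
Using the distance formula: d = sqrt((x₂-x₁)² + (y₂-y₁)²)
dx = 1 - (-1) = 2
dy = (-13) - 15 = -28
d = sqrt(2² + (-28)²) = sqrt(4 + 784) = sqrt(788) = 28.07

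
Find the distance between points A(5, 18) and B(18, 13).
Using the distance formula: d = sqrt((x₂-x₁)² + (y₂-y₁)²)
dx = 18 - 5 = 13
dy = 13 - 18 = -5
d = sqrt(13² + (-5)²) = sqrt(169 + 25) = sqrt(194) = 13.93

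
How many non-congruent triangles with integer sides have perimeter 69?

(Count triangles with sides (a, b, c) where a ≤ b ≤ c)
With a ≤ b ≤ c and a + b + c = 69, the triangle inequality a + b > c gives c < 69/2, so c ≤ 34.
Iterate a from 1 to ⌊p/3⌋ = 23; for each a, b ranges from a to ⌊(p−a)/2⌋ with c = p − a − b, keeping only c ≥ b.
Triples: (1, 34, 34), (2, 33, 34), (3, 32, 34), …
Count = 108 triangles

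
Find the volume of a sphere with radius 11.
Volume = (4/3) * pi * r³
Volume = (4/3) * pi * 11³
Volume = (4/3) * pi * 1331
Volume = 5575.28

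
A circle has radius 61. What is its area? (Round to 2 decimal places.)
Area = pi * r²
Area = pi * 61²
Area = pi * 3721
Area = 11689.87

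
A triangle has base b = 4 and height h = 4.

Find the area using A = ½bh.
A = ½·4·4 = 8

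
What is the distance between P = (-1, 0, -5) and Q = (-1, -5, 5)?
d = √[(0)² + (-5)² + (10)²] = √125 = 11.18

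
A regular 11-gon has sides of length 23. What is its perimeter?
Perimeter = number of sides * side length
Perimeter = 11 * 23
Perimeter = 253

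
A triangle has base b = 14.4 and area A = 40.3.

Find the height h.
A = ½bh  →  h = 2A/b
h = 2·40.3/14.4 = 5.597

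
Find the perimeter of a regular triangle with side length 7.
Perimeter = number of sides * side length
Perimeter = 3 * 7
Perimeter = 21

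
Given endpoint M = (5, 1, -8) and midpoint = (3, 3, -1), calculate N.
N = (2×3 - 5, 2×3 - 1, 2×(-1) - (-8)) = (1, 5, 6)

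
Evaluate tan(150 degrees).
tan(150 degrees) = -0.5774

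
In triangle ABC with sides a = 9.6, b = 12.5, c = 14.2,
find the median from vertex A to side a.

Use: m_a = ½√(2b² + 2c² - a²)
m_a = ½√(2·12.5² + 2·14.2² - 9.6²)
m_a = ½√(312.5 + 403.28 - 92.16) = ½√623.62 = 12.49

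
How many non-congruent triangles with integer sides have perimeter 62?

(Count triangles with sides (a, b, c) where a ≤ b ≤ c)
With a ≤ b ≤ c and a + b + c = 62, the triangle inequality a + b > c gives c < 62/2, so c ≤ 30.
Iterate a from 1 to ⌊p/3⌋ = 20; for each a, b ranges from a to ⌊(p−a)/2⌋ with c = p − a − b, keeping only c ≥ b.
Triples: (2, 30, 30), (3, 29, 30), (4, 28, 30), …
Count = 80 triangles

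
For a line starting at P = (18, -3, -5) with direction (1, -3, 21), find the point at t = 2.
P(2) = (18 + 1(2), -3 + (-3)(2), -5 + 21(2)) = (20, -9, 37)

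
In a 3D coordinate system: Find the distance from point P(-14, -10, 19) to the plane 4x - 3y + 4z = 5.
d = |4(-14) + (-3)(-10) + 4(19) - (5)| / √(4² + (-3)² + 4²) = 45/√41 = 7.028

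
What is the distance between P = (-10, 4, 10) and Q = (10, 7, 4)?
d = √[(20)² + (3)² + (-6)²] = √445 = 21.1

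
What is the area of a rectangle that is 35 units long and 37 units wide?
Area = length * width
Area = 35 * 37
Area = 1295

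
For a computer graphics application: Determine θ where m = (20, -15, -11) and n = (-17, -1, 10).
m·n = -435, |m|² = 746, |n|² = 390
cos θ = -435/√290940 ≈ -0.8065
θ ≈ 143.8°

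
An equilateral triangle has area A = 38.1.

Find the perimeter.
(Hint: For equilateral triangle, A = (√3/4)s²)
A = (√3/4)s²  →  s² = 4A/√3 = 4·38.1/√3 = 87.9882
s = 9.3802
Perimeter = 3s = 28.14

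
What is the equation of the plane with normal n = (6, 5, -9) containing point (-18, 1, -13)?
d = n·P = (6)(-18) + (5)(1) + (-9)(-13) = 14
Plane: 6x + 5y - 9z = 14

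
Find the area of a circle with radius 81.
Area = pi * r²
Area = pi * 81²
Area = pi * 6561
Area = 20611.99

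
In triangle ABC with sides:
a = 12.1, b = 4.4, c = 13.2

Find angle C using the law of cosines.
cos(C) = (a² + b² - c²)/(2ab)
cos(C) = (12.1² + 4.4² - 13.2²)/(2·12.1·4.4) = -8.47/106.48 = -0.079545
C = arccos(-0.079545) = 94.56°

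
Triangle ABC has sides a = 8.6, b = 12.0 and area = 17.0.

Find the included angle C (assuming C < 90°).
Area = ½ab·sin(C)  →  sin(C) = 2·Area/(ab)
sin(C) = 2·17.0/(8.6·12.0) = 0.329457
C = arcsin(0.329457) = 19.24°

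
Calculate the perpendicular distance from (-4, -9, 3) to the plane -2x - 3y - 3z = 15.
d = |(-2)(-4) + (-3)(-9) + (-3)(3) - (15)| / √((-2)² + (-3)² + (-3)²) = 11/√22 = 2.345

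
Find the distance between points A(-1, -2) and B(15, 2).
Using the distance formula: d = sqrt((x₂-x₁)² + (y₂-y₁)²)
dx = 15 - (-1) = 16
dy = 2 - (-2) = 4
d = sqrt(16² + 4²) = sqrt(256 + 16) = sqrt(272) = 16.49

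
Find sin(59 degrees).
sin(59 degrees) = 0.8572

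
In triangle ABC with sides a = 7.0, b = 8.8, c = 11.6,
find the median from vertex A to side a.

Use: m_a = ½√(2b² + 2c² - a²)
m_a = ½√(2·8.8² + 2·11.6² - 7.0²)
m_a = ½√(154.88 + 269.12 - 49) = ½√375 = 9.682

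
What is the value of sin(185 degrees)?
sin(185 degrees) = -0.0872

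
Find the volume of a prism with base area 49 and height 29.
Volume = base area * height
Volume = 49 * 29
Volume = 1421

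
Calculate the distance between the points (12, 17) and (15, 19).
Using the distance formula: d = sqrt((x₂-x₁)² + (y₂-y₁)²)
dx = 15 - 12 = 3
dy = 19 - 17 = 2
d = sqrt(3² + 2²) = sqrt(9 + 4) = sqrt(13) = 3.61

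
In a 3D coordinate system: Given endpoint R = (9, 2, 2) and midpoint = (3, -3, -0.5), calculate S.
S = (2×3 - 9, 2×(-3) - 2, 2×(-0.5) - 2) = (-3, -8, -3)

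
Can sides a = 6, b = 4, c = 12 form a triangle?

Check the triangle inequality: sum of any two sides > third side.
No: 6 + 4 = 10 is not > 12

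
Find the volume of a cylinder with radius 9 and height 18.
Volume = pi * r² * h
Volume = pi * 9² * 18
Volume = pi * 81 * 18
Volume = pi * 1458
Volume = 4580.44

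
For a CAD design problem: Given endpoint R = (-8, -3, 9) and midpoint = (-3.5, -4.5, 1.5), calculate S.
S = (2×(-3.5) - (-8), 2×(-4.5) - (-3), 2×1.5 - 9) = (1, -6, -6)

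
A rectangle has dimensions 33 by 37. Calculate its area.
Area = length * width
Area = 33 * 37
Area = 1221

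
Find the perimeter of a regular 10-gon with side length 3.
Perimeter = number of sides * side length
Perimeter = 10 * 3
Perimeter = 30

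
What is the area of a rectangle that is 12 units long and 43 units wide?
Area = length * width
Area = 12 * 43
Area = 516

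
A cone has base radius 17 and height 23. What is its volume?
Volume = (1/3) * pi * r² * h
Volume = (1/3) * pi * 17² * 23
Volume = (1/3) * pi * 289 * 23
Volume = (1/3) * pi * 6647
Volume = 6960.72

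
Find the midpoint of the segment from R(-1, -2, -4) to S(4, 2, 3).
Midpoint = ((-1+4)/2, (-2+2)/2, (-4+3)/2) = (1.5, 0, -0.5)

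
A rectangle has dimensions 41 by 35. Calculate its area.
Area = length * width
Area = 41 * 35
Area = 1435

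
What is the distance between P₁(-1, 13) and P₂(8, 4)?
Using the distance formula: d = sqrt((x₂-x₁)² + (y₂-y₁)²)
dx = 8 - (-1) = 9
dy = 4 - 13 = -9
d = sqrt(9² + (-9)²) = sqrt(81 + 81) = sqrt(162) = 12.73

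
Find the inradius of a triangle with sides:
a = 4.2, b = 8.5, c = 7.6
s = (a+b+c)/2 = (4.2+8.5+7.6)/2 = 10.15
Area = √(s(s-a)(s-b)(s-c)) = √(10.15·5.95·1.65·2.55) = 15.9406
r = Area/s = 15.9406/10.15 = 1.57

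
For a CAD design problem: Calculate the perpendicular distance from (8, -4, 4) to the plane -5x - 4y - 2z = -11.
d = |(-5)(8) + (-4)(-4) + (-2)(4) - (-11)| / √((-5)² + (-4)² + (-2)²) = 21/√45 = 3.13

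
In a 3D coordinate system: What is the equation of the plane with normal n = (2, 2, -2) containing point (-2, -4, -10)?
d = n·P = (2)(-2) + (2)(-4) + (-2)(-10) = 8
Plane: 2x + 2y - 2z = 8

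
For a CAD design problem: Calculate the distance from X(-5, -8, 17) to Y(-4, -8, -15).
d = √[(1)² + (0)² + (-32)²] = √1025 = 32.02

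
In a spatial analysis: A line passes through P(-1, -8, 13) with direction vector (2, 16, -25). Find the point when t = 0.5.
P(0.5) = (-1 + 2(0.5), -8 + 16(0.5), 13 + (-25)(0.5)) = (0, 0, 0.5)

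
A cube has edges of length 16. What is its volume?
Volume = s³
Volume = 16³
Volume = 4096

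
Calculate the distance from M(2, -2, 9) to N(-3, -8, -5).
d = √[(-5)² + (-6)² + (-14)²] = √257 = 16.03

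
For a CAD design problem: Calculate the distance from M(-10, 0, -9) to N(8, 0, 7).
d = √[(18)² + (0)² + (16)²] = √580 = 24.08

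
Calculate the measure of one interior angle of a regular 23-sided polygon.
Interior angle of a regular n-gon = (n-2)*180/n
Interior angle = (23-2)*180/23
Interior angle = 21*180/23
Interior angle = 3780/23
Interior angle = 164.35 degrees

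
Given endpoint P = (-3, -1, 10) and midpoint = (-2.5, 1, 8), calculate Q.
Q = (2×(-2.5) - (-3), 2×1 - (-1), 2×8 - 10) = (-2, 3, 6)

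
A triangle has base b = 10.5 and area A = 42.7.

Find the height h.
A = ½bh  →  h = 2A/b
h = 2·42.7/10.5 = 8.133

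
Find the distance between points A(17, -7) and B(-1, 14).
Using the distance formula: d = sqrt((x₂-x₁)² + (y₂-y₁)²)
dx = (-1) - 17 = -18
dy = 14 - (-7) = 21
d = sqrt((-18)² + 21²) = sqrt(324 + 441) = sqrt(765) = 27.66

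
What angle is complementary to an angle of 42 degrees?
Complementary angles sum to 90 degrees.
Other angle = 90 - 42
Other angle = 48 degrees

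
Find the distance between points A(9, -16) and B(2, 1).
Using the distance formula: d = sqrt((x₂-x₁)² + (y₂-y₁)²)
dx = 2 - 9 = -7
dy = 1 - (-16) = 17
d = sqrt((-7)² + 17²) = sqrt(49 + 289) = sqrt(338) = 18.38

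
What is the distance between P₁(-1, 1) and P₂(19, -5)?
Using the distance formula: d = sqrt((x₂-x₁)² + (y₂-y₁)²)
dx = 19 - (-1) = 20
dy = (-5) - 1 = -6
d = sqrt(20² + (-6)²) = sqrt(400 + 36) = sqrt(436) = 20.88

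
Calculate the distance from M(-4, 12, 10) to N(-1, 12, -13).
d = √[(3)² + (0)² + (-23)²] = √538 = 23.19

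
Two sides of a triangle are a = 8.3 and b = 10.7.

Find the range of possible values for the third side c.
By the triangle inequality: |a - b| < c < a + b
|8.3 - 10.7| < c < 8.3 + 10.7
2.4 < c < 19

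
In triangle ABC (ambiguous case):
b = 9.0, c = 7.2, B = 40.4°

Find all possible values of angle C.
sin(C)/c = sin(B)/b  →  sin(C) = c·sin(B)/b = 7.2·sin(40.4°)/9.0 = 0.518496
C₁ = arcsin(0.518496) = 31.23°,  C₂ = 180° - C₁ = 148.77°
Check C₂: A = 180° - 40.4° - 148.77° = -9.17° ≤ 0, rejected
C = 31.23° (one solution)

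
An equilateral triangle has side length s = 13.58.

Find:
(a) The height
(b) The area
(a) Height h = s·√3/2 = 13.58·√3/2 = 11.76
(b) Area = (√3/4)·s² = (√3/4)·13.58² = (√3/4)·184.416 = 79.85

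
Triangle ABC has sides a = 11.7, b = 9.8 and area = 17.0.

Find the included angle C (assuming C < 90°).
Area = ½ab·sin(C)  →  sin(C) = 2·Area/(ab)
sin(C) = 2·17.0/(11.7·9.8) = 0.296529
C = arcsin(0.296529) = 17.25°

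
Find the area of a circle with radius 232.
Area = pi * r²
Area = pi * 232²
Area = pi * 53824
Area = 169093.08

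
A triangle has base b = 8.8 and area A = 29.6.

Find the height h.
A = ½bh  →  h = 2A/b
h = 2·29.6/8.8 = 6.727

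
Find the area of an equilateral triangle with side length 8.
Area = (sqrt(3)/4) * s²
Area = (sqrt(3)/4) * 8²
Area = (sqrt(3)/4) * 64
Area = 27.71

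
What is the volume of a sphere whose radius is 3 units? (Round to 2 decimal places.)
Volume = (4/3) * pi * r³
Volume = (4/3) * pi * 3³
Volume = (4/3) * pi * 27
Volume = 113.10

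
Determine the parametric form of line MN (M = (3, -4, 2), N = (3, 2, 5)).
Direction vector d = N - M = (0, 6, 3)
x = 3, y = -4 + 6t, z = 2 + 3t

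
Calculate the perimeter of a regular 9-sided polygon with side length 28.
Perimeter = number of sides * side length
Perimeter = 9 * 28
Perimeter = 252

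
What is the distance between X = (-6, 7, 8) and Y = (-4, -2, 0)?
d = √[(2)² + (-9)² + (-8)²] = √149 = 12.21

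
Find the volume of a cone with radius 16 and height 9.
Volume = (1/3) * pi * r² * h
Volume = (1/3) * pi * 16² * 9
Volume = (1/3) * pi * 256 * 9
Volume = (1/3) * pi * 2304
Volume = 2412.74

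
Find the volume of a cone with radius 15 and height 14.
Volume = (1/3) * pi * r² * h
Volume = (1/3) * pi * 15² * 14
Volume = (1/3) * pi * 225 * 14
Volume = (1/3) * pi * 3150
Volume = 3298.67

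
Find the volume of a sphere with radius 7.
Volume = (4/3) * pi * r³
Volume = (4/3) * pi * 7³
Volume = (4/3) * pi * 343
Volume = 1436.76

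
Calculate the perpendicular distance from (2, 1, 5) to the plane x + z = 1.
d = |1(2) + 0(1) + 1(5) - (1)| / √(1² + 0² + 1²) = 6/√2 = 4.243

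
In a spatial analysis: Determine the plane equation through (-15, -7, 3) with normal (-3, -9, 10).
d = n·P = (-3)(-15) + (-9)(-7) + (10)(3) = 138
Plane: -3x - 9y + 10z = 138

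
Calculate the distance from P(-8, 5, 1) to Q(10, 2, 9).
d = √[(18)² + (-3)² + (8)²] = √397 = 19.92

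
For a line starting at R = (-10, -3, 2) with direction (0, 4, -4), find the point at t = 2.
P(2) = (-10 + 0(2), -3 + 4(2), 2 + (-4)(2)) = (-10, 5, -6)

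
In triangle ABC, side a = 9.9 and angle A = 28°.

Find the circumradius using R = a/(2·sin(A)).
R = a/(2·sin(A)) = 9.9/(2·sin(28°))
R = 9.9/(2·0.469472) = 9.9/0.938943 = 10.54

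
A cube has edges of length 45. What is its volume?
Volume = s³
Volume = 45³
Volume = 91125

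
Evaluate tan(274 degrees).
tan(274 degrees) = -14.3007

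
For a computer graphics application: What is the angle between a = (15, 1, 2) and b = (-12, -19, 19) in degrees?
a·b = -161, |a|² = 230, |b|² = 866
cos θ = -161/√199180 ≈ -0.3607
θ ≈ 111.1°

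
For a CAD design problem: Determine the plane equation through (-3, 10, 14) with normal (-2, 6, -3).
d = n·P = (-2)(-3) + (6)(10) + (-3)(14) = 24
Plane: -2x + 6y - 3z = 24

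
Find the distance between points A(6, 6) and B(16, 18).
Using the distance formula: d = sqrt((x₂-x₁)² + (y₂-y₁)²)
dx = 16 - 6 = 10
dy = 18 - 6 = 12
d = sqrt(10² + 12²) = sqrt(100 + 144) = sqrt(244) = 15.62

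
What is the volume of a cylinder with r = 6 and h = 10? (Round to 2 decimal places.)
Volume = pi * r² * h
Volume = pi * 6² * 10
Volume = pi * 36 * 10
Volume = pi * 360
Volume = 1130.97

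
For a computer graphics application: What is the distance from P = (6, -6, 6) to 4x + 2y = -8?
d = |4(6) + 2(-6) + 0(6) - (-8)| / √(4² + 2² + 0²) = 20/√20 = 4.472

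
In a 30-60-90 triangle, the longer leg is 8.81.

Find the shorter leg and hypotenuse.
In a 30-60-90 triangle, sides are in ratio 1 : √3 : 2.
Long leg = short leg·√3  →  short leg = 8.81/√3 = 5.086
Hypotenuse = 2·(short leg) = 2·8.81/√3 = 10.17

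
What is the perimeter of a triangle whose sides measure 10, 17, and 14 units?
Perimeter = sum of all sides
Perimeter = 10 + 17 + 14
Perimeter = 41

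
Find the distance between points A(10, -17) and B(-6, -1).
Using the distance formula: d = sqrt((x₂-x₁)² + (y₂-y₁)²)
dx = (-6) - 10 = -16
dy = (-1) - (-17) = 16
d = sqrt((-16)² + 16²) = sqrt(256 + 256) = sqrt(512) = 22.63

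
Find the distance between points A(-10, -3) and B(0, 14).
Using the distance formula: d = sqrt((x₂-x₁)² + (y₂-y₁)²)
dx = 0 - (-10) = 10
dy = 14 - (-3) = 17
d = sqrt(10² + 17²) = sqrt(100 + 289) = sqrt(389) = 19.72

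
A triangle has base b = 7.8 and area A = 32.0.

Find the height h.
A = ½bh  →  h = 2A/b
h = 2·32.0/7.8 = 8.205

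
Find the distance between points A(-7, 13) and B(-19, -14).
Using the distance formula: d = sqrt((x₂-x₁)² + (y₂-y₁)²)
dx = (-19) - (-7) = -12
dy = (-14) - 13 = -27
d = sqrt((-12)² + (-27)²) = sqrt(144 + 729) = sqrt(873) = 29.55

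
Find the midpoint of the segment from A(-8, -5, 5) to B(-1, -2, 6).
Midpoint = ((-8-1)/2, (-5-2)/2, (5+6)/2) = (-4.5, -3.5, 5.5)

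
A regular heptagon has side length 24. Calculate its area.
For a regular 7-gon with side length s = 24:
Apothem a = s / (2*tan(pi/7)) = 24 / (2*tan(pi/7)) ≈ 24.91826
Perimeter P = 7 * 24 = 168
Area = (1/2) * P * a = (1/2) * 168 * 24.91826 = 2093.13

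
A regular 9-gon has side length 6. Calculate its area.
For a regular 9-gon with side length s = 6:
Apothem a = s / (2*tan(pi/9)) = 6 / (2*tan(pi/9)) ≈ 8.24243
Perimeter P = 9 * 6 = 54
Area = (1/2) * P * a = (1/2) * 54 * 8.24243 = 222.55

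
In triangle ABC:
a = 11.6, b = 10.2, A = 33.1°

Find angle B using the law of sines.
sin(B)/b = sin(A)/a
sin(B) = b·sin(A)/a = 10.2·sin(33.1°)/11.6 = 0.480193
B = arcsin(0.480193) = 28.7°  (b ≤ a, so B ≤ A and the acute solution is unique)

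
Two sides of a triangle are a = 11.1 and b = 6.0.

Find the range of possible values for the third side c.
By the triangle inequality: |a - b| < c < a + b
|11.1 - 6.0| < c < 11.1 + 6.0
5.1 < c < 17.1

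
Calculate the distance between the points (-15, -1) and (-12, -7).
Using the distance formula: d = sqrt((x₂-x₁)² + (y₂-y₁)²)
dx = (-12) - (-15) = 3
dy = (-7) - (-1) = -6
d = sqrt(3² + (-6)²) = sqrt(9 + 36) = sqrt(45) = 6.71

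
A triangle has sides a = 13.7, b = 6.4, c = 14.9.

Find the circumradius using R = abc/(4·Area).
s = (a+b+c)/2 = 17.5
Area = √(s(s-a)(s-b)(s-c)) = √(17.5·3.8·11.1·2.6) = 43.8086
R = abc/(4·Area) = (13.7·6.4·14.9)/(4·43.8086) = 1306.432/175.2344 = 7.455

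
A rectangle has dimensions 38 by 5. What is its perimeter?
Perimeter = 2 * (length + width)
Perimeter = 2 * (38 + 5)
Perimeter = 2 * 43
Perimeter = 86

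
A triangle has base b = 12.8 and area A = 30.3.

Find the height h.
A = ½bh  →  h = 2A/b
h = 2·30.3/12.8 = 4.734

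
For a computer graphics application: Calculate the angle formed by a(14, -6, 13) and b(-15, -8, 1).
a·b = -149, |a|² = 401, |b|² = 290
cos θ = -149/√116290 ≈ -0.4369
θ ≈ 115.9°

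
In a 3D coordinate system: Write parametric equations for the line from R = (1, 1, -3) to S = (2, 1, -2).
Direction vector d = S - R = (1, 0, 1)
x = 1 + t, y = 1, z = -3 + t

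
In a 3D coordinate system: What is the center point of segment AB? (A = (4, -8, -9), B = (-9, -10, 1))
Midpoint = ((4-9)/2, (-8-10)/2, (-9+1)/2) = (-2.5, -9, -4)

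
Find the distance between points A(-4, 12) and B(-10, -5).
Using the distance formula: d = sqrt((x₂-x₁)² + (y₂-y₁)²)
dx = (-10) - (-4) = -6
dy = (-5) - 12 = -17
d = sqrt((-6)² + (-17)²) = sqrt(36 + 289) = sqrt(325) = 18.03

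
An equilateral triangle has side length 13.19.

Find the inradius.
For an equilateral triangle, r = s/(2√3) where s is the side.
r = 13.19/(2√3) = 13.19/3.464102 = 3.808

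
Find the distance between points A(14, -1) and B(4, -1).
Using the distance formula: d = sqrt((x₂-x₁)² + (y₂-y₁)²)
dx = 4 - 14 = -10
dy = (-1) - (-1) = 0
d = sqrt((-10)² + 0²) = sqrt(100 + 0) = sqrt(100) = 10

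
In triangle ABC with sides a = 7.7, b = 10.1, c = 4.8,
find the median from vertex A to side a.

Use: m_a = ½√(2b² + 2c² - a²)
m_a = ½√(2·10.1² + 2·4.8² - 7.7²)
m_a = ½√(204.02 + 46.08 - 59.29) = ½√190.81 = 6.907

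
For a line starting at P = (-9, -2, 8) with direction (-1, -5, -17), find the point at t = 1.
P(1) = (-9 + (-1)(1), -2 + (-5)(1), 8 + (-17)(1)) = (-10, -7, -9)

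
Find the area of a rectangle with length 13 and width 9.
Area = length * width
Area = 13 * 9
Area = 117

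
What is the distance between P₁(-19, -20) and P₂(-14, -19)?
Using the distance formula: d = sqrt((x₂-x₁)² + (y₂-y₁)²)
dx = (-14) - (-19) = 5
dy = (-19) - (-20) = 1
d = sqrt(5² + 1²) = sqrt(25 + 1) = sqrt(26) = 5.10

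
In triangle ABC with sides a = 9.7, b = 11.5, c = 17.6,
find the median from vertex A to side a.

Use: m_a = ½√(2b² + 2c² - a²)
m_a = ½√(2·11.5² + 2·17.6² - 9.7²)
m_a = ½√(264.5 + 619.52 - 94.09) = ½√789.93 = 14.05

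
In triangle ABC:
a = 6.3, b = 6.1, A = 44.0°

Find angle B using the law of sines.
sin(B)/b = sin(A)/a
sin(B) = b·sin(A)/a = 6.1·sin(44.0°)/6.3 = 0.672606
B = arcsin(0.672606) = 42.27°  (b ≤ a, so B ≤ A and the acute solution is unique)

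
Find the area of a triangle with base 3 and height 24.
Area = (1/2) * base * height
Area = (1/2) * 3 * 24
Area = 36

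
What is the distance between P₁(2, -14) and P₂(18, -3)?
Using the distance formula: d = sqrt((x₂-x₁)² + (y₂-y₁)²)
dx = 18 - 2 = 16
dy = (-3) - (-14) = 11
d = sqrt(16² + 11²) = sqrt(256 + 121) = sqrt(377) = 19.42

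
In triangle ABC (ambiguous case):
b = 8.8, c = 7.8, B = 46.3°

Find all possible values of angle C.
sin(C)/c = sin(B)/b  →  sin(C) = c·sin(B)/b = 7.8·sin(46.3°)/8.8 = 0.640812
C₁ = arcsin(0.640812) = 39.85°,  C₂ = 180° - C₁ = 140.15°
Check C₂: A = 180° - 46.3° - 140.15° = -6.45° ≤ 0, rejected
C = 39.85° (one solution)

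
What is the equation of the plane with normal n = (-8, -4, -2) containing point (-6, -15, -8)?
d = n·P = (-8)(-6) + (-4)(-15) + (-2)(-8) = 124
Plane: -8x - 4y - 2z = 124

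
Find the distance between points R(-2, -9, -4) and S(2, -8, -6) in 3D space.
d = √[(4)² + (1)² + (-2)²] = √21 = 4.583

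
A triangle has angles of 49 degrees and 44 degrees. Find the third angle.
Sum of angles in a triangle = 180 degrees
Third angle = 180 - 49 - 44
Third angle = 87 degrees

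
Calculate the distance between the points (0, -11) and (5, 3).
Using the distance formula: d = sqrt((x₂-x₁)² + (y₂-y₁)²)
dx = 5 - 0 = 5
dy = 3 - (-11) = 14
d = sqrt(5² + 14²) = sqrt(25 + 196) = sqrt(221) = 14.87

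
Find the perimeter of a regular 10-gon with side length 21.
Perimeter = number of sides * side length
Perimeter = 10 * 21
Perimeter = 210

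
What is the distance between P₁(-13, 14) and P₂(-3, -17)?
Using the distance formula: d = sqrt((x₂-x₁)² + (y₂-y₁)²)
dx = (-3) - (-13) = 10
dy = (-17) - 14 = -31
d = sqrt(10² + (-31)²) = sqrt(100 + 961) = sqrt(1061) = 32.57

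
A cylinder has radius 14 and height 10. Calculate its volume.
Volume = pi * r² * h
Volume = pi * 14² * 10
Volume = pi * 196 * 10
Volume = pi * 1960
Volume = 6157.52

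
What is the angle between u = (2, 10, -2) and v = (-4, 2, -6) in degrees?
u·v = 24, |u|² = 108, |v|² = 56
cos θ = 24/√6048 ≈ 0.3086
θ ≈ 72.02°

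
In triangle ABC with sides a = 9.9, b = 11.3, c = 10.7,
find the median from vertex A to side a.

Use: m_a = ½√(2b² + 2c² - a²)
m_a = ½√(2·11.3² + 2·10.7² - 9.9²)
m_a = ½√(255.38 + 228.98 - 98.01) = ½√386.35 = 9.828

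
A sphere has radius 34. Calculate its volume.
Volume = (4/3) * pi * r³
Volume = (4/3) * pi * 34³
Volume = (4/3) * pi * 39304
Volume = 164636.21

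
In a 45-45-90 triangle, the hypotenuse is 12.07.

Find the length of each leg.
In a 45-45-90 triangle, hypotenuse = leg·√2  →  leg = hypotenuse/√2
leg = 12.07/√2 = 8.535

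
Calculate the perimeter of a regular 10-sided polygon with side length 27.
Perimeter = number of sides * side length
Perimeter = 10 * 27
Perimeter = 270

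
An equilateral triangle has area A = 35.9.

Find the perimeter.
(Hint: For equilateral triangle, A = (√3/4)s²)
A = (√3/4)s²  →  s² = 4A/√3 = 4·35.9/√3 = 82.9075
s = 9.10536
Perimeter = 3s = 27.32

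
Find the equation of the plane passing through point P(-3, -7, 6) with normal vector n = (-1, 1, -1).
d = n·P = (-1)(-3) + (1)(-7) + (-1)(6) = -10
Plane: -x + y - z = -10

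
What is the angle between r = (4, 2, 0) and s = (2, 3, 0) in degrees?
r·s = 14, |r|² = 20, |s|² = 13
cos θ = 14/√260 ≈ 0.8682
θ ≈ 29.74°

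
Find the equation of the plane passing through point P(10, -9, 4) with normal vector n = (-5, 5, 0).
d = n·P = (-5)(10) + (5)(-9) + (0)(4) = -95
Plane: -5x + 5y = -95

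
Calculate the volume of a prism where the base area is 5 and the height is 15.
Volume = base area * height
Volume = 5 * 15
Volume = 75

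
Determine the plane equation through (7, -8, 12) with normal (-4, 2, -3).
d = n·P = (-4)(7) + (2)(-8) + (-3)(12) = -80
Plane: -4x + 2y - 3z = -80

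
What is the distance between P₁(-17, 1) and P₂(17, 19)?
Using the distance formula: d = sqrt((x₂-x₁)² + (y₂-y₁)²)
dx = 17 - (-17) = 34
dy = 19 - 1 = 18
d = sqrt(34² + 18²) = sqrt(1156 + 324) = sqrt(1480) = 38.47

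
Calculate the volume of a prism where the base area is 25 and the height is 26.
Volume = base area * height
Volume = 25 * 26
Volume = 650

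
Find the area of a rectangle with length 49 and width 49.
Area = length * width
Area = 49 * 49
Area = 2401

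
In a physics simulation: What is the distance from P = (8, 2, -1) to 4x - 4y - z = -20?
d = |4(8) + (-4)(2) + (-1)(-1) - (-20)| / √(4² + (-4)² + (-1)²) = 45/√33 = 7.833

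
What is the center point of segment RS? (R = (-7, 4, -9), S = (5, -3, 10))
Midpoint = ((-7+5)/2, (4-3)/2, (-9+10)/2) = (-1, 0.5, 0.5)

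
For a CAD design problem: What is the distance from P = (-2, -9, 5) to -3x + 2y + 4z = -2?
d = |(-3)(-2) + 2(-9) + 4(5) - (-2)| / √((-3)² + 2² + 4²) = 10/√29 = 1.857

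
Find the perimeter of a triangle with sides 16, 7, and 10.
Perimeter = sum of all sides
Perimeter = 16 + 7 + 10
Perimeter = 33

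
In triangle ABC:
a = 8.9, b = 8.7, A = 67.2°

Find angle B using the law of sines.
sin(B)/b = sin(A)/a
sin(B) = b·sin(A)/a = 8.7·sin(67.2°)/8.9 = 0.901147
B = arcsin(0.901147) = 64.31°  (b ≤ a, so B ≤ A and the acute solution is unique)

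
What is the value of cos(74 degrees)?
cos(74 degrees) = 0.2756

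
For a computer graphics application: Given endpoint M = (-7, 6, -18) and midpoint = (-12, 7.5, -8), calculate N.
N = (2×(-12) - (-7), 2×7.5 - 6, 2×(-8) - (-18)) = (-17, 9, 2)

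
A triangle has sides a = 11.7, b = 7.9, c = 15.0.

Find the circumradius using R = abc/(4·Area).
s = (a+b+c)/2 = 17.3
Area = √(s(s-a)(s-b)(s-c)) = √(17.3·5.6·9.4·2.3) = 45.7662
R = abc/(4·Area) = (11.7·7.9·15.0)/(4·45.7662) = 1386.45/183.0648 = 7.574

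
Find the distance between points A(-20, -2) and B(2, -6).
Using the distance formula: d = sqrt((x₂-x₁)² + (y₂-y₁)²)
dx = 2 - (-20) = 22
dy = (-6) - (-2) = -4
d = sqrt(22² + (-4)²) = sqrt(484 + 16) = sqrt(500) = 22.36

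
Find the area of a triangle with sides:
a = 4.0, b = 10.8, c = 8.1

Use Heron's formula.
s = (a+b+c)/2 = (4.0+10.8+8.1)/2 = 11.45
A = √(s(s-a)(s-b)(s-c)) = √(11.45·7.45·0.65·3.35)
A = √185.746 = 13.63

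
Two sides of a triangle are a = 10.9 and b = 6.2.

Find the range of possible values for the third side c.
By the triangle inequality: |a - b| < c < a + b
|10.9 - 6.2| < c < 10.9 + 6.2
4.7 < c < 17.1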